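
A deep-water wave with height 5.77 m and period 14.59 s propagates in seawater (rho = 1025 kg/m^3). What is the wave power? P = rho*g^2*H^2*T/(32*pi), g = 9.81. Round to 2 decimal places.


P = rho * g^2 * H^2 * T / (32 * pi)
P = 1025 * 9.81^2 * 5.77^2 * 14.59 / (32 * pi)
P = 1025 * 96.2361 * 33.2929 * 14.59 / 100.53096
P = 476616.36 W/m

476616.36


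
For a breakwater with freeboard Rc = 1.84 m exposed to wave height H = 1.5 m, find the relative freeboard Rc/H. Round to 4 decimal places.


Relative freeboard = Rc / H
= 1.84 / 1.5
= 1.2267

1.2267


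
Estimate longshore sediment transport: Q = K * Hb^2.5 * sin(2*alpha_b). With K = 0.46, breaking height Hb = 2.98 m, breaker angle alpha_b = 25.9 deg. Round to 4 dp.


Q = K * Hb^2.5 * sin(2 * alpha_b)
Hb^2.5 = 2.98^2.5 = 15.329947
sin(2 * 25.9) = sin(51.8) = 0.785857
Q = 0.46 * 15.329947 * 0.785857
Q = 5.5417 m^3/s

5.5417


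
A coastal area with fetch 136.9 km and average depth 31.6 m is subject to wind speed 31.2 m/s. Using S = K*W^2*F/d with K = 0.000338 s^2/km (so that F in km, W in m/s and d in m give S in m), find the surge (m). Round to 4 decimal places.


S = K * W^2 * F / d
W^2 = 31.2^2 = 973.44
S = 0.000338 * 973.44 * 136.9 / 31.6
Numerator = 0.000338 * 973.44 * 136.9 = 45.043210
S = 45.043210 / 31.6 = 1.4254 m

1.4254


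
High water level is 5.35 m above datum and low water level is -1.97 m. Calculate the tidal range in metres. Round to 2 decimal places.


Tidal range = High water - Low water
Tidal range = 5.35 - (-1.97)
Tidal range = 7.32 m

7.32


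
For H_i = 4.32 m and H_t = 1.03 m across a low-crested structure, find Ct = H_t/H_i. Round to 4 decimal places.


Ct = H_t / H_i
Ct = 1.03 / 4.32
Ct = 0.2384

0.2384


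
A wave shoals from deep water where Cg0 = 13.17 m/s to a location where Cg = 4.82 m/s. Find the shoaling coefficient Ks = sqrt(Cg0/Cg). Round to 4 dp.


Ks = sqrt(Cg0 / Cg)
Ks = sqrt(13.17 / 4.82)
Ks = sqrt(2.7324)
Ks = 1.6530

1.6530


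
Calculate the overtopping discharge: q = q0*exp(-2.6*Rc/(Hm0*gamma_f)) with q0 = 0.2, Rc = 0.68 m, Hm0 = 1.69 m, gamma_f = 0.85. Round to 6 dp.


q = q0 * exp(-2.6 * Rc / (Hm0 * gamma_f))
Exponent = -2.6 * 0.68 / (1.69 * 0.85)
= -2.6 * 0.68 / 1.4365
= -1.230769
exp(-1.230769) = 0.292068
q = 0.2 * 0.292068
q = 0.058414 m^3/s/m

0.058414


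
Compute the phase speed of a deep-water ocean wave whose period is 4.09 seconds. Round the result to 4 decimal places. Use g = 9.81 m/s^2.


We use the deep-water celerity formula:
C = g * T / (2 * pi)
C = 9.81 * 4.09 / (2 * 3.14159...)
C = 40.122900 / 6.283185
C = 6.3858 m/s

6.3858


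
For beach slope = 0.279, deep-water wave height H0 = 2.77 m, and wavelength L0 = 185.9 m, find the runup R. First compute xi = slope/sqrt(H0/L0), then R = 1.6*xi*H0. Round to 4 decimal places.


xi = slope / sqrt(H0/L0)
H0/L0 = 2.77/185.9 = 0.014900
sqrt(0.014900) = 0.122068
xi = 0.279 / 0.122068 = 2.285620
R = 1.6 * xi * H0 = 1.6 * 2.285620 * 2.77
R = 10.1299 m

10.1299


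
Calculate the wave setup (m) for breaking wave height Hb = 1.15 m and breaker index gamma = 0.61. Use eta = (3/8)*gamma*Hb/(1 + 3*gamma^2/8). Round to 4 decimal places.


eta = (3/8) * gamma * Hb / (1 + 3*gamma^2/8)
Numerator = (3/8) * 0.61 * 1.15 = 0.263062
Denominator = 1 + 3*0.61^2/8 = 1 + 0.139538 = 1.139538
eta = 0.263062 / 1.139538
eta = 0.2309 m

0.2309


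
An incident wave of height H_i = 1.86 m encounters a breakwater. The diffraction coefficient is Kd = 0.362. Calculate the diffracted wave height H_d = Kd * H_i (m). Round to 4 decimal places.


H_d = Kd * H_i
H_d = 0.362 * 1.86
H_d = 0.6733 m

0.6733


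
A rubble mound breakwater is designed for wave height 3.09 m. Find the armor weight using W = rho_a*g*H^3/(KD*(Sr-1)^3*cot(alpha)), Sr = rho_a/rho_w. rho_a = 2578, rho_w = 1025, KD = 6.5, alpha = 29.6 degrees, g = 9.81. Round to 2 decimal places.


Sr = rho_a / rho_w = 2578 / 1025 = 2.515122
(Sr - 1) = 1.515122
(Sr - 1)^3 = 3.478106
cot(29.6) = 1 / tan(29.6) = 1 / 0.568079 = 1.760318
Numerator = 2578 * 9.81 * 3.09^3 = 746152.0881
Denominator = 6.5 * 3.478106 * 1.760318 = 39.796726
W = 746152.0881 / 39.796726
W = 18749.08 N

18749.08


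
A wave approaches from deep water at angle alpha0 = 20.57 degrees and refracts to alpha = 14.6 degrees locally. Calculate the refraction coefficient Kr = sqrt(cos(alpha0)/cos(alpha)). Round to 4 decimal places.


Kr = sqrt(cos(alpha0) / cos(alpha))
cos(20.57) = 0.936244
cos(14.6) = 0.967709
Kr = sqrt(0.936244 / 0.967709)
Kr = sqrt(0.967485)
Kr = 0.9836

0.9836


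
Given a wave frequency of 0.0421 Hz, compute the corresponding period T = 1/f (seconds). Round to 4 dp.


T = 1 / f
T = 1 / 0.0421
T = 23.7530 s

23.7530


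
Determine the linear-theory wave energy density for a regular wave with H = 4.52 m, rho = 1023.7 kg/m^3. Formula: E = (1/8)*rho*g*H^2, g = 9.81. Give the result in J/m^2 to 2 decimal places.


E = (1/8) * rho * g * H^2
E = (1/8) * 1023.7 * 9.81 * 4.52^2
E = 0.125 * 1023.7 * 9.81 * 20.4304
E = 25646.53 J/m^2

25646.53


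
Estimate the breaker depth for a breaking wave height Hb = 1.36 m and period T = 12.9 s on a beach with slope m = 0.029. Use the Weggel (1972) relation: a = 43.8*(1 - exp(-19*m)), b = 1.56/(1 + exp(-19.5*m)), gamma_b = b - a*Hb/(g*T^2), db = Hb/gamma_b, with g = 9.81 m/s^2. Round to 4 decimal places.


a = 43.8 * (1 - exp(-19 * m))
exp(-19 * 0.029) = exp(-0.5510) = 0.576373
a = 43.8 * (1 - 0.576373) = 18.554856
b = 1.56 / (1 + exp(-19.5 * m))
exp(-19.5 * 0.029) = exp(-0.5655) = 0.568076
b = 1.56 / (1 + 0.568076) = 0.994850
Hb / (g * T^2) = 1.36 / (9.81 * 12.9^2) = 1.36 / 1632.4821 = 0.00083309
gamma_b = b - a * Hb/(g*T^2) = 0.994850 - 18.554856 * 0.00083309 = 0.979392
db = Hb / gamma_b = 1.36 / 0.979392
db = 1.3886 m

1.3886


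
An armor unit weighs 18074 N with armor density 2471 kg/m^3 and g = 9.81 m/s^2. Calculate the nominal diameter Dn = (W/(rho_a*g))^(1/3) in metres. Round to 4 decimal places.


V = W / (rho_a * g)
V = 18074 / (2471 * 9.81)
V = 18074 / 24240.51
V = 0.745611 m^3
Dn = V^(1/3) = 0.745611^(1/3)
Dn = 0.9068 m

0.9068


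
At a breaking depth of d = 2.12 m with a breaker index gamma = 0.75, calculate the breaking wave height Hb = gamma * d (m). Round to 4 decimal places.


Hb = gamma * d
Hb = 0.75 * 2.12
Hb = 1.5900 m

1.5900


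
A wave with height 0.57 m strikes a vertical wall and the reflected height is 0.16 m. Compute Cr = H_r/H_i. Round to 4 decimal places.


Cr = H_r / H_i
Cr = 0.16 / 0.57
Cr = 0.2807

0.2807


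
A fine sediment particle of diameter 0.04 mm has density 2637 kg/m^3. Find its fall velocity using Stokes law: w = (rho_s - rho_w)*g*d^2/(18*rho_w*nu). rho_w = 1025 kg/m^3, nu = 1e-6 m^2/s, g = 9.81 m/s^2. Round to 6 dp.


w = (rho_s - rho_w) * g * d^2 / (18 * rho_w * nu)
d = 0.04 mm = 0.000040 m
rho_s - rho_w = 2637 - 1025 = 1612
Numerator = 1612 * 9.81 * (0.000040)^2 = 0.000025301952
Denominator = 18 * 1025 * 1e-6 = 0.018450
w = 0.001371 m/s

0.001371


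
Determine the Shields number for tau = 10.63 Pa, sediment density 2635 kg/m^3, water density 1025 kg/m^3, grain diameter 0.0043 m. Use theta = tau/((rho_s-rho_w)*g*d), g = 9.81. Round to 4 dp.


theta = tau / ((rho_s - rho_w) * g * d)
rho_s - rho_w = 2635 - 1025 = 1610
Denominator = 1610 * 9.81 * 0.0043 = 67.914630
theta = 10.63 / 67.914630
theta = 0.1565

0.1565


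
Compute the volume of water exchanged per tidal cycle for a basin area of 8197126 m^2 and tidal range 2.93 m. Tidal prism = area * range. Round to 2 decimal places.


Tidal prism = Area * Tidal range
P = 8197126 * 2.93
P = 24017579.18 m^3

24017579.18


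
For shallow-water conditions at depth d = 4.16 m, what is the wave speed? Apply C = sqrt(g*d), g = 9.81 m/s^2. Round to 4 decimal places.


Using the shallow-water approximation:
C = sqrt(g * d) = sqrt(9.81 * 4.16)
C = sqrt(40.8096)
C = 6.3882 m/s

6.3882


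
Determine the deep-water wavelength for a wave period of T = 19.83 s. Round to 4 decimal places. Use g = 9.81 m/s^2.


L0 = g * T^2 / (2 * pi)
L0 = 9.81 * 19.83^2 / (2 * pi)
L0 = 9.81 * 393.2289 / 6.28319
L0 = 3857.5755 / 6.28319
L0 = 613.9522 m

613.9522


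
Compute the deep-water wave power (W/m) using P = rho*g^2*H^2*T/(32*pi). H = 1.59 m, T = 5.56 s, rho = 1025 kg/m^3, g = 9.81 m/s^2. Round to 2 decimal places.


P = rho * g^2 * H^2 * T / (32 * pi)
P = 1025 * 9.81^2 * 1.59^2 * 5.56 / (32 * pi)
P = 1025 * 96.2361 * 2.5281 * 5.56 / 100.53096
P = 13792.12 W/m

13792.12


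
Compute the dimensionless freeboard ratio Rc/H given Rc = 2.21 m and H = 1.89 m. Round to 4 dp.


Relative freeboard = Rc / H
= 2.21 / 1.89
= 1.1693

1.1693


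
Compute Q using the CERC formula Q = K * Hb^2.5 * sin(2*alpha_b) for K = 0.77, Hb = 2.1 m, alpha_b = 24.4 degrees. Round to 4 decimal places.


Q = K * Hb^2.5 * sin(2 * alpha_b)
Hb^2.5 = 2.1^2.5 = 6.390697
sin(2 * 24.4) = sin(48.8) = 0.752415
Q = 0.77 * 6.390697 * 0.752415
Q = 3.7025 m^3/s

3.7025


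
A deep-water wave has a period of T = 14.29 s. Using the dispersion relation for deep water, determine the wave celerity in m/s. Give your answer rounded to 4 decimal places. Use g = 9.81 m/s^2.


We use the deep-water celerity formula:
C = g * T / (2 * pi)
C = 9.81 * 14.29 / (2 * 3.14159...)
C = 140.184900 / 6.283185
C = 22.3111 m/s

22.3111


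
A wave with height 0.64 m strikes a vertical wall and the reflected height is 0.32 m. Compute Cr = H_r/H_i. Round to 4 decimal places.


Cr = H_r / H_i
Cr = 0.32 / 0.64
Cr = 0.5000

0.5000


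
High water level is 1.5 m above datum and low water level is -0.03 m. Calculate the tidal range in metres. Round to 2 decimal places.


Tidal range = High water - Low water
Tidal range = 1.5 - (-0.03)
Tidal range = 1.53 m

1.53


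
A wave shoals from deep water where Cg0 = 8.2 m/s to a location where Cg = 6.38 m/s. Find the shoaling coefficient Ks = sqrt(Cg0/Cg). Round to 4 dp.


Ks = sqrt(Cg0 / Cg)
Ks = sqrt(8.2 / 6.38)
Ks = sqrt(1.2853)
Ks = 1.1337

1.1337


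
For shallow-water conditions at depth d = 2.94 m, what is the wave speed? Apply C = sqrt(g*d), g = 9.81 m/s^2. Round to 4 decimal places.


Using the shallow-water approximation:
C = sqrt(g * d) = sqrt(9.81 * 2.94)
C = sqrt(28.8414)
C = 5.3704 m/s

5.3704


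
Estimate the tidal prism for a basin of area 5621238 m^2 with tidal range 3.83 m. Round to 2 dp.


Tidal prism = Area * Tidal range
P = 5621238 * 3.83
P = 21529341.54 m^3

21529341.54


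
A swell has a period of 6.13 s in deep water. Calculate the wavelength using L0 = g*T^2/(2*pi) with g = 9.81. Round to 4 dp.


L0 = g * T^2 / (2 * pi)
L0 = 9.81 * 6.13^2 / (2 * pi)
L0 = 9.81 * 37.5769 / 6.28319
L0 = 368.6294 / 6.28319
L0 = 58.6692 m

58.6692


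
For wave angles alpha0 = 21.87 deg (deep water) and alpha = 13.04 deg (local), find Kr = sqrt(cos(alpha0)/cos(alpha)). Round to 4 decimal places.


Kr = sqrt(cos(alpha0) / cos(alpha))
cos(21.87) = 0.928031
cos(13.04) = 0.974213
Kr = sqrt(0.928031 / 0.974213)
Kr = sqrt(0.952596)
Kr = 0.9760

0.9760


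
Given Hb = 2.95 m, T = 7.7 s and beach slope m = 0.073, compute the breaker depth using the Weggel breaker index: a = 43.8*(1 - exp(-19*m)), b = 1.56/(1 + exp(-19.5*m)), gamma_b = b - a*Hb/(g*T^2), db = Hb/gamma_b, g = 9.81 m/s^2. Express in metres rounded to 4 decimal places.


a = 43.8 * (1 - exp(-19 * m))
exp(-19 * 0.073) = exp(-1.3870) = 0.249824
a = 43.8 * (1 - 0.249824) = 32.857724
b = 1.56 / (1 + exp(-19.5 * m))
exp(-19.5 * 0.073) = exp(-1.4235) = 0.240869
b = 1.56 / (1 + 0.240869) = 1.257183
Hb / (g * T^2) = 2.95 / (9.81 * 7.7^2) = 2.95 / 581.6349 = 0.00507191
gamma_b = b - a * Hb/(g*T^2) = 1.257183 - 32.857724 * 0.00507191 = 1.090532
db = Hb / gamma_b = 2.95 / 1.090532
db = 2.7051 m

2.7051


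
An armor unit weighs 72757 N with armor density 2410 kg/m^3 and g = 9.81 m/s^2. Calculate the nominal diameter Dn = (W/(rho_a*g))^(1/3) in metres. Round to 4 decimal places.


V = W / (rho_a * g)
V = 72757 / (2410 * 9.81)
V = 72757 / 23642.10
V = 3.077434 m^3
Dn = V^(1/3) = 3.077434^(1/3)
Dn = 1.4546 m

1.4546


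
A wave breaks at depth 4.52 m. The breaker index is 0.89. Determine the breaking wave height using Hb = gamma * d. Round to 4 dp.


Hb = gamma * d
Hb = 0.89 * 4.52
Hb = 4.0228 m

4.0228


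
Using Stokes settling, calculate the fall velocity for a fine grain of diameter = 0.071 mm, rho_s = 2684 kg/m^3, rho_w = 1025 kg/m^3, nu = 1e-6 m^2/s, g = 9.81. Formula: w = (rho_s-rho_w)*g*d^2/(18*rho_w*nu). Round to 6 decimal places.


w = (rho_s - rho_w) * g * d^2 / (18 * rho_w * nu)
d = 0.071 mm = 0.000071 m
rho_s - rho_w = 2684 - 1025 = 1659
Numerator = 1659 * 9.81 * (0.000071)^2 = 0.000082041216
Denominator = 18 * 1025 * 1e-6 = 0.018450
w = 0.004447 m/s

0.004447


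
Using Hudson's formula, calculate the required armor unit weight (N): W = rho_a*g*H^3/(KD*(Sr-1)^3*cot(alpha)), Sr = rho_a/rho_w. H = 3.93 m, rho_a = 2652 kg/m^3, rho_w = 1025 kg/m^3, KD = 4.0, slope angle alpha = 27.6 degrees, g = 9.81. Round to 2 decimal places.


Sr = rho_a / rho_w = 2652 / 1025 = 2.587317
(Sr - 1) = 1.587317
(Sr - 1)^3 = 3.999365
cot(27.6) = 1 / tan(27.6) = 1 / 0.522787 = 1.912824
Numerator = 2652 * 9.81 * 3.93^3 = 1579138.3411
Denominator = 4.0 * 3.999365 * 1.912824 = 30.600320
W = 1579138.3411 / 30.600320
W = 51605.29 N

51605.29


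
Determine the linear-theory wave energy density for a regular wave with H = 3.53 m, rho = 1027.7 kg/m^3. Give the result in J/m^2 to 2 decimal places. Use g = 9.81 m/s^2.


E = (1/8) * rho * g * H^2
E = (1/8) * 1027.7 * 9.81 * 3.53^2
E = 0.125 * 1027.7 * 9.81 * 12.4609
E = 15703.44 J/m^2

15703.44


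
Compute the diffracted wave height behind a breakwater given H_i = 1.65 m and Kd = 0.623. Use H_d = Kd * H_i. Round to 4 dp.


H_d = Kd * H_i
H_d = 0.623 * 1.65
H_d = 1.0280 m

1.0280


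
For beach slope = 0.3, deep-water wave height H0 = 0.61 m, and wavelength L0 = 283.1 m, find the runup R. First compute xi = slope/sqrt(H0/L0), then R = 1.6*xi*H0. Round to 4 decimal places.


xi = slope / sqrt(H0/L0)
H0/L0 = 0.61/283.1 = 0.002155
sqrt(0.002155) = 0.046419
xi = 0.3 / 0.046419 = 6.462883
R = 1.6 * xi * H0 = 1.6 * 6.462883 * 0.61
R = 6.3078 m

6.3078


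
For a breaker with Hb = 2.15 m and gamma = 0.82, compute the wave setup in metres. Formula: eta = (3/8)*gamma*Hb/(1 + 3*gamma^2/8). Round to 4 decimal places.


eta = (3/8) * gamma * Hb / (1 + 3*gamma^2/8)
Numerator = (3/8) * 0.82 * 2.15 = 0.661125
Denominator = 1 + 3*0.82^2/8 = 1 + 0.252150 = 1.252150
eta = 0.661125 / 1.252150
eta = 0.5280 m

0.5280


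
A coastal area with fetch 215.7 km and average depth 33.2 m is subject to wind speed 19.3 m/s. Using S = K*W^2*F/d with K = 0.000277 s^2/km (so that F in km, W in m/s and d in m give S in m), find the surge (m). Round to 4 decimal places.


S = K * W^2 * F / d
W^2 = 19.3^2 = 372.49
S = 0.000277 * 372.49 * 215.7 / 33.2
Numerator = 0.000277 * 372.49 * 215.7 = 22.255868
S = 22.255868 / 33.2 = 0.6704 m

0.6704


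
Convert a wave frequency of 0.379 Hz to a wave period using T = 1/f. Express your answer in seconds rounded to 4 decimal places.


T = 1 / f
T = 1 / 0.379
T = 2.6385 s

2.6385


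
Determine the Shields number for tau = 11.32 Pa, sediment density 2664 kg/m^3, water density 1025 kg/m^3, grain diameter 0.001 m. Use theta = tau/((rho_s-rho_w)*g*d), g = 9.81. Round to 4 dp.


theta = tau / ((rho_s - rho_w) * g * d)
rho_s - rho_w = 2664 - 1025 = 1639
Denominator = 1639 * 9.81 * 0.001 = 16.078590
theta = 11.32 / 16.078590
theta = 0.7040

0.7040


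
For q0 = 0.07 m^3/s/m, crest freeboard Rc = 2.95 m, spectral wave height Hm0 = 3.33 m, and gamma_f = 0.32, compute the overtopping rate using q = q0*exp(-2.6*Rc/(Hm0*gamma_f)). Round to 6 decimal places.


q = q0 * exp(-2.6 * Rc / (Hm0 * gamma_f))
Exponent = -2.6 * 2.95 / (3.33 * 0.32)
= -2.6 * 2.95 / 1.0656
= -7.197823
exp(-7.197823) = 0.000748
q = 0.07 * 0.000748
q = 0.000052 m^3/s/m

0.000052


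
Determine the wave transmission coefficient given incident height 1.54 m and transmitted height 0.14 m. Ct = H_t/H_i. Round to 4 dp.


Ct = H_t / H_i
Ct = 0.14 / 1.54
Ct = 0.0909

0.0909


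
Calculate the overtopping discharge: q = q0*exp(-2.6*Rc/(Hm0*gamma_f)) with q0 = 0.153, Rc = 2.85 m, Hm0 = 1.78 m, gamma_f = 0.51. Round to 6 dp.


q = q0 * exp(-2.6 * Rc / (Hm0 * gamma_f))
Exponent = -2.6 * 2.85 / (1.78 * 0.51)
= -2.6 * 2.85 / 0.9078
= -8.162591
exp(-8.162591) = 0.000285
q = 0.153 * 0.000285
q = 0.000044 m^3/s/m

0.000044


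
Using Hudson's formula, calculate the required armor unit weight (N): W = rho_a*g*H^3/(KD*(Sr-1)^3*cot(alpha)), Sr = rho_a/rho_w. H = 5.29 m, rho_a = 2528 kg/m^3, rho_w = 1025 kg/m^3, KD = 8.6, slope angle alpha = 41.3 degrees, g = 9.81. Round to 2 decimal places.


Sr = rho_a / rho_w = 2528 / 1025 = 2.466341
(Sr - 1) = 1.466341
(Sr - 1)^3 = 3.152865
cot(41.3) = 1 / tan(41.3) = 1 / 0.878521 = 1.138276
Numerator = 2528 * 9.81 * 5.29^3 = 3671242.6757
Denominator = 8.6 * 3.152865 * 1.138276 = 30.863944
W = 3671242.6757 / 30.863944
W = 118949.24 N

118949.24


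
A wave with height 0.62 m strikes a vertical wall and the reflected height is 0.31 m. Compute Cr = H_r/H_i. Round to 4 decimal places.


Cr = H_r / H_i
Cr = 0.31 / 0.62
Cr = 0.5000

0.5000


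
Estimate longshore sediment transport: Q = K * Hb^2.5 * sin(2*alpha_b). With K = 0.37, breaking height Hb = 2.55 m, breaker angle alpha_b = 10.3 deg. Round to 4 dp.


Q = K * Hb^2.5 * sin(2 * alpha_b)
Hb^2.5 = 2.55^2.5 = 10.383660
sin(2 * 10.3) = sin(20.6) = 0.351842
Q = 0.37 * 10.383660 * 0.351842
Q = 1.3518 m^3/s

1.3518


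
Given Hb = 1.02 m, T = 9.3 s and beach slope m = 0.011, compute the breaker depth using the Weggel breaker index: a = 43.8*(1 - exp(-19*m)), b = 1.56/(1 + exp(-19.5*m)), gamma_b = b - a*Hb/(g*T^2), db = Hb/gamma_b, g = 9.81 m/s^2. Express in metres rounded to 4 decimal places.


a = 43.8 * (1 - exp(-19 * m))
exp(-19 * 0.011) = exp(-0.2090) = 0.811395
a = 43.8 * (1 - 0.811395) = 8.260889
b = 1.56 / (1 + exp(-19.5 * m))
exp(-19.5 * 0.011) = exp(-0.2145) = 0.806945
b = 1.56 / (1 + 0.806945) = 0.863336
Hb / (g * T^2) = 1.02 / (9.81 * 9.3^2) = 1.02 / 848.4669 = 0.00120217
gamma_b = b - a * Hb/(g*T^2) = 0.863336 - 8.260889 * 0.00120217 = 0.853405
db = Hb / gamma_b = 1.02 / 0.853405
db = 1.1952 m

1.1952


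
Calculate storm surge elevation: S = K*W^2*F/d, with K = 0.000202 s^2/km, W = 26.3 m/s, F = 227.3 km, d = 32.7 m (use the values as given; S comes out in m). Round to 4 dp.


S = K * W^2 * F / d
W^2 = 26.3^2 = 691.69
S = 0.000202 * 691.69 * 227.3 / 32.7
Numerator = 0.000202 * 691.69 * 227.3 = 31.758670
S = 31.758670 / 32.7 = 0.9712 m

0.9712


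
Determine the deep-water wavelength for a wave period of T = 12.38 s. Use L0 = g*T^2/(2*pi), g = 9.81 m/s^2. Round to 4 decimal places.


L0 = g * T^2 / (2 * pi)
L0 = 9.81 * 12.38^2 / (2 * pi)
L0 = 9.81 * 153.2644 / 6.28319
L0 = 1503.5238 / 6.28319
L0 = 239.2932 m

239.2932


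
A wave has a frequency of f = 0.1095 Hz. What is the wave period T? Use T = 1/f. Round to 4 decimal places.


T = 1 / f
T = 1 / 0.1095
T = 9.1324 s

9.1324


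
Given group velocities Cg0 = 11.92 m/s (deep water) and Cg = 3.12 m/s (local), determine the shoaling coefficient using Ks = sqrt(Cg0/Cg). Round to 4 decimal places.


Ks = sqrt(Cg0 / Cg)
Ks = sqrt(11.92 / 3.12)
Ks = sqrt(3.8205)
Ks = 1.9546

1.9546


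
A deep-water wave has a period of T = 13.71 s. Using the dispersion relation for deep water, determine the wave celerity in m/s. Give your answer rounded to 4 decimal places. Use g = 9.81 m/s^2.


We use the deep-water celerity formula:
C = g * T / (2 * pi)
C = 9.81 * 13.71 / (2 * 3.14159...)
C = 134.495100 / 6.283185
C = 21.4056 m/s

21.4056


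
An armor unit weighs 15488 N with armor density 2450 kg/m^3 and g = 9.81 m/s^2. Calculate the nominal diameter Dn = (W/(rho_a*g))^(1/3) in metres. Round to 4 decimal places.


V = W / (rho_a * g)
V = 15488 / (2450 * 9.81)
V = 15488 / 24034.50
V = 0.644407 m^3
Dn = V^(1/3) = 0.644407^(1/3)
Dn = 0.8637 m

0.8637


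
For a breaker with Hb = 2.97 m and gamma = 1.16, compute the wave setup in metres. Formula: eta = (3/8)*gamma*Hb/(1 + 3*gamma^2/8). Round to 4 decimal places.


eta = (3/8) * gamma * Hb / (1 + 3*gamma^2/8)
Numerator = (3/8) * 1.16 * 2.97 = 1.291950
Denominator = 1 + 3*1.16^2/8 = 1 + 0.504600 = 1.504600
eta = 1.291950 / 1.504600
eta = 0.8587 m

0.8587


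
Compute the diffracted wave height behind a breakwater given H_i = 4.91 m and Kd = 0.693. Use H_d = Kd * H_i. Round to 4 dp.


H_d = Kd * H_i
H_d = 0.693 * 4.91
H_d = 3.4026 m

3.4026


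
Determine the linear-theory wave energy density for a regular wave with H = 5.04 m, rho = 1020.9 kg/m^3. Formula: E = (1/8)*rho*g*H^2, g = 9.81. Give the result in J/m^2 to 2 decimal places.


E = (1/8) * rho * g * H^2
E = (1/8) * 1020.9 * 9.81 * 5.04^2
E = 0.125 * 1020.9 * 9.81 * 25.4016
E = 31799.72 J/m^2

31799.72


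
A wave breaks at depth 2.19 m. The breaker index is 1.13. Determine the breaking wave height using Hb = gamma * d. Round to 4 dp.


Hb = gamma * d
Hb = 1.13 * 2.19
Hb = 2.4747 m

2.4747


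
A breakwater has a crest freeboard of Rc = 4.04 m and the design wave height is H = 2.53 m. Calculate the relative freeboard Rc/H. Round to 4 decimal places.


Relative freeboard = Rc / H
= 4.04 / 2.53
= 1.5968

1.5968


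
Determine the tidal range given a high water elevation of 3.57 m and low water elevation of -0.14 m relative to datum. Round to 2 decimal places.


Tidal range = High water - Low water
Tidal range = 3.57 - (-0.14)
Tidal range = 3.71 m

3.71


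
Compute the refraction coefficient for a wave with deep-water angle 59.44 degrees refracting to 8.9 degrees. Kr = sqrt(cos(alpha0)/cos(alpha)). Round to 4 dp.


Kr = sqrt(cos(alpha0) / cos(alpha))
cos(59.44) = 0.508440
cos(8.9) = 0.987960
Kr = sqrt(0.508440 / 0.987960)
Kr = sqrt(0.514637)
Kr = 0.7174

0.7174


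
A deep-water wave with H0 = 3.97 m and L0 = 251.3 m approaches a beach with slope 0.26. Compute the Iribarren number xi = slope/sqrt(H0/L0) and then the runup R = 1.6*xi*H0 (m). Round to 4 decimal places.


xi = slope / sqrt(H0/L0)
H0/L0 = 3.97/251.3 = 0.015798
sqrt(0.015798) = 0.125690
xi = 0.26 / 0.125690 = 2.068590
R = 1.6 * xi * H0 = 1.6 * 2.068590 * 3.97
R = 13.1397 m

13.1397


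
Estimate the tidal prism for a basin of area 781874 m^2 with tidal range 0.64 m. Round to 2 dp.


Tidal prism = Area * Tidal range
P = 781874 * 0.64
P = 500399.36 m^3

500399.36


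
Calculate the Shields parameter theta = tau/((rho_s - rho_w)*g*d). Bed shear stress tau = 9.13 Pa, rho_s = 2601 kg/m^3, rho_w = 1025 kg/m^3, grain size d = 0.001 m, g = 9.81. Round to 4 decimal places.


theta = tau / ((rho_s - rho_w) * g * d)
rho_s - rho_w = 2601 - 1025 = 1576
Denominator = 1576 * 9.81 * 0.001 = 15.460560
theta = 9.13 / 15.460560
theta = 0.5905

0.5905


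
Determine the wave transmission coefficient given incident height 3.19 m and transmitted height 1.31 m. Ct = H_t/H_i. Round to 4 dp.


Ct = H_t / H_i
Ct = 1.31 / 3.19
Ct = 0.4107

0.4107


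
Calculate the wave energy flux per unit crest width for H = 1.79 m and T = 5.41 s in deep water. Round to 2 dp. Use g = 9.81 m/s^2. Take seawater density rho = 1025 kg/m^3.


P = rho * g^2 * H^2 * T / (32 * pi)
P = 1025 * 9.81^2 * 1.79^2 * 5.41 / (32 * pi)
P = 1025 * 96.2361 * 3.2041 * 5.41 / 100.53096
P = 17008.47 W/m

17008.47


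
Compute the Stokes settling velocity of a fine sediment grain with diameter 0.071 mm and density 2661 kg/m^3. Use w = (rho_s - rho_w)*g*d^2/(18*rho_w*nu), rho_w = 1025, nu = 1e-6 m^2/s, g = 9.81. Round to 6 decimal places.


w = (rho_s - rho_w) * g * d^2 / (18 * rho_w * nu)
d = 0.071 mm = 0.000071 m
rho_s - rho_w = 2661 - 1025 = 1636
Numerator = 1636 * 9.81 * (0.000071)^2 = 0.000080903816
Denominator = 18 * 1025 * 1e-6 = 0.018450
w = 0.004385 m/s

0.004385


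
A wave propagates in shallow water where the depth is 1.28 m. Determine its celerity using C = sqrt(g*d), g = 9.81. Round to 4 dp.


Using the shallow-water approximation:
C = sqrt(g * d) = sqrt(9.81 * 1.28)
C = sqrt(12.5568)
C = 3.5436 m/s

3.5436


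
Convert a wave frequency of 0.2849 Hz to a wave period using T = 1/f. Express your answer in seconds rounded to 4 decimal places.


T = 1 / f
T = 1 / 0.2849
T = 3.5100 s

3.5100


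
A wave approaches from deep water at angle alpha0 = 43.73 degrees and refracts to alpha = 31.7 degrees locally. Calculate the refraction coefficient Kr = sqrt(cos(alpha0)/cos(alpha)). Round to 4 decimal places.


Kr = sqrt(cos(alpha0) / cos(alpha))
cos(43.73) = 0.722605
cos(31.7) = 0.850811
Kr = sqrt(0.722605 / 0.850811)
Kr = sqrt(0.849313)
Kr = 0.9216

0.9216


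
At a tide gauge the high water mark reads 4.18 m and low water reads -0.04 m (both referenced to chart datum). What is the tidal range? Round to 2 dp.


Tidal range = High water - Low water
Tidal range = 4.18 - (-0.04)
Tidal range = 4.22 m

4.22


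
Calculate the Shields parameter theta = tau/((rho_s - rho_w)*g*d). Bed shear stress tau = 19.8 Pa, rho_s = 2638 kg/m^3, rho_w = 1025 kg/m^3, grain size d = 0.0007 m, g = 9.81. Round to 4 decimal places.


theta = tau / ((rho_s - rho_w) * g * d)
rho_s - rho_w = 2638 - 1025 = 1613
Denominator = 1613 * 9.81 * 0.0007 = 11.076471
theta = 19.8 / 11.076471
theta = 1.7876

1.7876


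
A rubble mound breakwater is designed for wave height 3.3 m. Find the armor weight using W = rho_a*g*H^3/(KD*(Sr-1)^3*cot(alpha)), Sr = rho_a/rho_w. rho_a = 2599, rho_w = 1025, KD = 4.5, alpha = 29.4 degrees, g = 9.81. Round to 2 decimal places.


Sr = rho_a / rho_w = 2599 / 1025 = 2.535610
(Sr - 1) = 1.535610
(Sr - 1)^3 = 3.621117
cot(29.4) = 1 / tan(29.4) = 1 / 0.563471 = 1.774714
Numerator = 2599 * 9.81 * 3.3^3 = 916256.5800
Denominator = 4.5 * 3.621117 * 1.774714 = 28.919015
W = 916256.5800 / 28.919015
W = 31683.53 N

31683.53


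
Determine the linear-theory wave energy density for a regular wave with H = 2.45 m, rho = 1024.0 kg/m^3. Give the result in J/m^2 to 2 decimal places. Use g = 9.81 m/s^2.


E = (1/8) * rho * g * H^2
E = (1/8) * 1024.0 * 9.81 * 2.45^2
E = 0.125 * 1024.0 * 9.81 * 6.0025
E = 7537.22 J/m^2

7537.22


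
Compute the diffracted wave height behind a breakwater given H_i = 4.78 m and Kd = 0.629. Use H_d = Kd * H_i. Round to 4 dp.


H_d = Kd * H_i
H_d = 0.629 * 4.78
H_d = 3.0066 m

3.0066


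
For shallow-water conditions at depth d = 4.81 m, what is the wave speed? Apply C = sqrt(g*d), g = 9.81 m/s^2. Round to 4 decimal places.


Using the shallow-water approximation:
C = sqrt(g * d) = sqrt(9.81 * 4.81)
C = sqrt(47.1861)
C = 6.8692 m/s

6.8692


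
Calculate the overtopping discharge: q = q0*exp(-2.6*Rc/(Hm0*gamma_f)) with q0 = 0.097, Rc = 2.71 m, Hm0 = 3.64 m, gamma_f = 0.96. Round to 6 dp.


q = q0 * exp(-2.6 * Rc / (Hm0 * gamma_f))
Exponent = -2.6 * 2.71 / (3.64 * 0.96)
= -2.6 * 2.71 / 3.4944
= -2.016369
exp(-2.016369) = 0.133138
q = 0.097 * 0.133138
q = 0.012914 m^3/s/m

0.012914


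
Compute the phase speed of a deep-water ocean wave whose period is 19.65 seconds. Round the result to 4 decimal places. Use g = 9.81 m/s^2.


We use the deep-water celerity formula:
C = g * T / (2 * pi)
C = 9.81 * 19.65 / (2 * 3.14159...)
C = 192.766500 / 6.283185
C = 30.6797 m/s

30.6797


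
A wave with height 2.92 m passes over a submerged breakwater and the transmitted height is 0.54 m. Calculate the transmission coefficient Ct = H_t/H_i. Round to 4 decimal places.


Ct = H_t / H_i
Ct = 0.54 / 2.92
Ct = 0.1849

0.1849


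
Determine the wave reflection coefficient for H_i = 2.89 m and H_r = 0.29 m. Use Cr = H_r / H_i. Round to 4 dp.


Cr = H_r / H_i
Cr = 0.29 / 2.89
Cr = 0.1003

0.1003


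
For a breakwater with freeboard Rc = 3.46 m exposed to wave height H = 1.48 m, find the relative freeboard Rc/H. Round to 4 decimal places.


Relative freeboard = Rc / H
= 3.46 / 1.48
= 2.3378

2.3378


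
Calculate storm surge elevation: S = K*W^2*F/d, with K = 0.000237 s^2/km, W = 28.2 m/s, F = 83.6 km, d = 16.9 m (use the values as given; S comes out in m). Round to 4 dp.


S = K * W^2 * F / d
W^2 = 28.2^2 = 795.24
S = 0.000237 * 795.24 * 83.6 / 16.9
Numerator = 0.000237 * 795.24 * 83.6 = 15.756249
S = 15.756249 / 16.9 = 0.9323 m

0.9323


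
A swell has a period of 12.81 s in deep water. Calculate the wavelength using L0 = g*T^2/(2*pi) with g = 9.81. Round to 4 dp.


L0 = g * T^2 / (2 * pi)
L0 = 9.81 * 12.81^2 / (2 * pi)
L0 = 9.81 * 164.0961 / 6.28319
L0 = 1609.7827 / 6.28319
L0 = 256.2049 m

256.2049


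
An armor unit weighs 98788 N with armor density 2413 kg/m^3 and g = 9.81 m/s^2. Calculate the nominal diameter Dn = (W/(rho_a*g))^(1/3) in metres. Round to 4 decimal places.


V = W / (rho_a * g)
V = 98788 / (2413 * 9.81)
V = 98788 / 23671.53
V = 4.173283 m^3
Dn = V^(1/3) = 4.173283^(1/3)
Dn = 1.6100 m

1.6100


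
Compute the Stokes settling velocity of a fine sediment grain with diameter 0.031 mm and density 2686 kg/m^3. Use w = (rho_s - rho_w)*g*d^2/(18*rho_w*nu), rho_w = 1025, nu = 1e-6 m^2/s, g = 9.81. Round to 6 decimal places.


w = (rho_s - rho_w) * g * d^2 / (18 * rho_w * nu)
d = 0.031 mm = 0.000031 m
rho_s - rho_w = 2686 - 1025 = 1661
Numerator = 1661 * 9.81 * (0.000031)^2 = 0.000015658928
Denominator = 18 * 1025 * 1e-6 = 0.018450
w = 0.000849 m/s

0.000849


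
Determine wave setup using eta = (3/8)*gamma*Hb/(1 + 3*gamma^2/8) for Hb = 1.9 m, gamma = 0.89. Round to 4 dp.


eta = (3/8) * gamma * Hb / (1 + 3*gamma^2/8)
Numerator = (3/8) * 0.89 * 1.9 = 0.634125
Denominator = 1 + 3*0.89^2/8 = 1 + 0.297038 = 1.297038
eta = 0.634125 / 1.297038
eta = 0.4889 m

0.4889


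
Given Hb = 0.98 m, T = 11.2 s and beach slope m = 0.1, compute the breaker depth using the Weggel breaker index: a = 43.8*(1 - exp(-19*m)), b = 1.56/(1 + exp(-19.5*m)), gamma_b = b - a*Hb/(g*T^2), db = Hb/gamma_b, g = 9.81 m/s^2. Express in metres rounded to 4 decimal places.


a = 43.8 * (1 - exp(-19 * m))
exp(-19 * 0.1) = exp(-1.9000) = 0.149569
a = 43.8 * (1 - 0.149569) = 37.248894
b = 1.56 / (1 + exp(-19.5 * m))
exp(-19.5 * 0.1) = exp(-1.9500) = 0.142274
b = 1.56 / (1 + 0.142274) = 1.365697
Hb / (g * T^2) = 0.98 / (9.81 * 11.2^2) = 0.98 / 1230.5664 = 0.00079638
gamma_b = b - a * Hb/(g*T^2) = 1.365697 - 37.248894 * 0.00079638 = 1.336032
db = Hb / gamma_b = 0.98 / 1.336032
db = 0.7335 m

0.7335


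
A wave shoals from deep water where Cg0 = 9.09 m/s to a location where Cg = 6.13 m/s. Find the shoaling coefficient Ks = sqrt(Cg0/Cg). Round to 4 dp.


Ks = sqrt(Cg0 / Cg)
Ks = sqrt(9.09 / 6.13)
Ks = sqrt(1.4829)
Ks = 1.2177

1.2177


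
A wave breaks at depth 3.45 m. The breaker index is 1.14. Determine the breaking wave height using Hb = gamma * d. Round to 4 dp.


Hb = gamma * d
Hb = 1.14 * 3.45
Hb = 3.9330 m

3.9330


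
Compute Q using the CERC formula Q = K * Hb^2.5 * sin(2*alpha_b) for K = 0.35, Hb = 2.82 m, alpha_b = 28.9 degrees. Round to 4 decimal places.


Q = K * Hb^2.5 * sin(2 * alpha_b)
Hb^2.5 = 2.82^2.5 = 13.354351
sin(2 * 28.9) = sin(57.8) = 0.846193
Q = 0.35 * 13.354351 * 0.846193
Q = 3.9551 m^3/s

3.9551


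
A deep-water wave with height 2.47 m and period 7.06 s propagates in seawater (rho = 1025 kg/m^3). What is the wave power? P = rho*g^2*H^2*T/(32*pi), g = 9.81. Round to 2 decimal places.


P = rho * g^2 * H^2 * T / (32 * pi)
P = 1025 * 9.81^2 * 2.47^2 * 7.06 / (32 * pi)
P = 1025 * 96.2361 * 6.1009 * 7.06 / 100.53096
P = 42263.03 W/m

42263.03


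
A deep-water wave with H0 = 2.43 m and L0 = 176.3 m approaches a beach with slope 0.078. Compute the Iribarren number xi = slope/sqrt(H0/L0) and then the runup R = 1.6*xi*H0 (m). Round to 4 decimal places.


xi = slope / sqrt(H0/L0)
H0/L0 = 2.43/176.3 = 0.013783
sqrt(0.013783) = 0.117402
xi = 0.078 / 0.117402 = 0.664382
R = 1.6 * xi * H0 = 1.6 * 0.664382 * 2.43
R = 2.5831 m

2.5831


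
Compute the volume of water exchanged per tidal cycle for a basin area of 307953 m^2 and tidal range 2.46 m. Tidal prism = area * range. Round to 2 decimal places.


Tidal prism = Area * Tidal range
P = 307953 * 2.46
P = 757564.38 m^3

757564.38


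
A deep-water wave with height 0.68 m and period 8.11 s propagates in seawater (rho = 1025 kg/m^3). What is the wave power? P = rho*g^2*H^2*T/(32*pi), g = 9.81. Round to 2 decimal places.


P = rho * g^2 * H^2 * T / (32 * pi)
P = 1025 * 9.81^2 * 0.68^2 * 8.11 / (32 * pi)
P = 1025 * 96.2361 * 0.4624 * 8.11 / 100.53096
P = 3679.60 W/m

3679.60


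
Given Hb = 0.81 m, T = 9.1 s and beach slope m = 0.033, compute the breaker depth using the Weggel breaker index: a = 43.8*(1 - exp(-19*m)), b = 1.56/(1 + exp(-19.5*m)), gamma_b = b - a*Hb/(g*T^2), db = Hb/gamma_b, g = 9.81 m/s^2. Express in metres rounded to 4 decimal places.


a = 43.8 * (1 - exp(-19 * m))
exp(-19 * 0.033) = exp(-0.6270) = 0.534192
a = 43.8 * (1 - 0.534192) = 20.402391
b = 1.56 / (1 + exp(-19.5 * m))
exp(-19.5 * 0.033) = exp(-0.6435) = 0.525450
b = 1.56 / (1 + 0.525450) = 1.022649
Hb / (g * T^2) = 0.81 / (9.81 * 9.1^2) = 0.81 / 812.3661 = 0.00099709
gamma_b = b - a * Hb/(g*T^2) = 1.022649 - 20.402391 * 0.00099709 = 1.002306
db = Hb / gamma_b = 0.81 / 1.002306
db = 0.8081 m

0.8081


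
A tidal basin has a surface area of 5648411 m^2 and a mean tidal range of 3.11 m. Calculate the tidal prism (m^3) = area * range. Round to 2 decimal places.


Tidal prism = Area * Tidal range
P = 5648411 * 3.11
P = 17566558.21 m^3

17566558.21


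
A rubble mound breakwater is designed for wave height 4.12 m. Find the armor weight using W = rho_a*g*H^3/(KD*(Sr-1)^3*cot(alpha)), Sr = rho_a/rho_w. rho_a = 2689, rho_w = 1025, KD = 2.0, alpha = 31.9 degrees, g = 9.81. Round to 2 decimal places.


Sr = rho_a / rho_w = 2689 / 1025 = 2.623415
(Sr - 1) = 1.623415
(Sr - 1)^3 = 4.278469
cot(31.9) = 1 / tan(31.9) = 1 / 0.622445 = 1.606567
Numerator = 2689 * 9.81 * 4.12^3 = 1844809.2082
Denominator = 2.0 * 4.278469 * 1.606567 = 13.747295
W = 1844809.2082 / 13.747295
W = 134194.34 N

134194.34


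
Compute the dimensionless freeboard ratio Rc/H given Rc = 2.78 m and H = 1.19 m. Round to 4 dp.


Relative freeboard = Rc / H
= 2.78 / 1.19
= 2.3361

2.3361


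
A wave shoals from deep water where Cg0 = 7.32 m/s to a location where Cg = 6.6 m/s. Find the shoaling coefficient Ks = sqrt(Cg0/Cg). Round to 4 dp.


Ks = sqrt(Cg0 / Cg)
Ks = sqrt(7.32 / 6.6)
Ks = sqrt(1.1091)
Ks = 1.0531

1.0531


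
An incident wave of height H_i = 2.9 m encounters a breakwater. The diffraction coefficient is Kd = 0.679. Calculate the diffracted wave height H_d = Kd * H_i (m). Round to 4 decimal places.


H_d = Kd * H_i
H_d = 0.679 * 2.9
H_d = 1.9691 m

1.9691


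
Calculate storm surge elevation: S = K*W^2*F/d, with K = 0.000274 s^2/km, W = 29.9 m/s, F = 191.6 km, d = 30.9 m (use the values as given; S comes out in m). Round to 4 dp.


S = K * W^2 * F / d
W^2 = 29.9^2 = 894.01
S = 0.000274 * 894.01 * 191.6 / 30.9
Numerator = 0.000274 * 894.01 * 191.6 = 46.934095
S = 46.934095 / 30.9 = 1.5189 m

1.5189


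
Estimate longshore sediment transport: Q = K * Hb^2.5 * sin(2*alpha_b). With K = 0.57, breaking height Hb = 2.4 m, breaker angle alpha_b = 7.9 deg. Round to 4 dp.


Q = K * Hb^2.5 * sin(2 * alpha_b)
Hb^2.5 = 2.4^2.5 = 8.923354
sin(2 * 7.9) = sin(15.8) = 0.272280
Q = 0.57 * 8.923354 * 0.272280
Q = 1.3849 m^3/s

1.3849


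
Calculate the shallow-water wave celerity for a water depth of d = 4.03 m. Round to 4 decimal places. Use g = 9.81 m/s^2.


Using the shallow-water approximation:
C = sqrt(g * d) = sqrt(9.81 * 4.03)
C = sqrt(39.5343)
C = 6.2876 m/s

6.2876


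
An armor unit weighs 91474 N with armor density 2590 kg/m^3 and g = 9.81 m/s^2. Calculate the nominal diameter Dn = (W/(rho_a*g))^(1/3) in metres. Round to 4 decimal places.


V = W / (rho_a * g)
V = 91474 / (2590 * 9.81)
V = 91474 / 25407.90
V = 3.600219 m^3
Dn = V^(1/3) = 3.600219^(1/3)
Dn = 1.5326 m

1.5326


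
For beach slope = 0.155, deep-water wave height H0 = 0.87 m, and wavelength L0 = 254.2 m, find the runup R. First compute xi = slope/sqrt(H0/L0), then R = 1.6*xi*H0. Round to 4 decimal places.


xi = slope / sqrt(H0/L0)
H0/L0 = 0.87/254.2 = 0.003423
sqrt(0.003423) = 0.058502
xi = 0.155 / 0.058502 = 2.649475
R = 1.6 * xi * H0 = 1.6 * 2.649475 * 0.87
R = 3.6881 m

3.6881


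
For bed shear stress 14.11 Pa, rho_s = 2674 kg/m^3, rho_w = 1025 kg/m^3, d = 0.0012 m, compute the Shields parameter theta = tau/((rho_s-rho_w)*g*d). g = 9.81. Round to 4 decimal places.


theta = tau / ((rho_s - rho_w) * g * d)
rho_s - rho_w = 2674 - 1025 = 1649
Denominator = 1649 * 9.81 * 0.0012 = 19.412028
theta = 14.11 / 19.412028
theta = 0.7269

0.7269


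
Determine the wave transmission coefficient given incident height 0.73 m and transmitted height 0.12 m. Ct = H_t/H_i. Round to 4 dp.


Ct = H_t / H_i
Ct = 0.12 / 0.73
Ct = 0.1644

0.1644


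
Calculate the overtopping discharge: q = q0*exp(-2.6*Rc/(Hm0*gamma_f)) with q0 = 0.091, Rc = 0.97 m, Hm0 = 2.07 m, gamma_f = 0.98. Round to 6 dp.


q = q0 * exp(-2.6 * Rc / (Hm0 * gamma_f))
Exponent = -2.6 * 0.97 / (2.07 * 0.98)
= -2.6 * 0.97 / 2.0286
= -1.243222
exp(-1.243222) = 0.288453
q = 0.091 * 0.288453
q = 0.026249 m^3/s/m

0.026249


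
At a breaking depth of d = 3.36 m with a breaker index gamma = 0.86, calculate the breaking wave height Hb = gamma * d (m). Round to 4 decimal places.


Hb = gamma * d
Hb = 0.86 * 3.36
Hb = 2.8896 m

2.8896


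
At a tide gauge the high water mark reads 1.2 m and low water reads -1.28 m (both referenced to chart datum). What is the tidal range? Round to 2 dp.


Tidal range = High water - Low water
Tidal range = 1.2 - (-1.28)
Tidal range = 2.48 m

2.48


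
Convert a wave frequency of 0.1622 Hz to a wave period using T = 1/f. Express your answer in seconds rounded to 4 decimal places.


T = 1 / f
T = 1 / 0.1622
T = 6.1652 s

6.1652


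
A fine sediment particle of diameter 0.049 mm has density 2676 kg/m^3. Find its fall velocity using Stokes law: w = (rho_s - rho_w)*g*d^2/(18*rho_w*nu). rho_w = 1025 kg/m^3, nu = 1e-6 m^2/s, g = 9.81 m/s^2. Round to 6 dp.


w = (rho_s - rho_w) * g * d^2 / (18 * rho_w * nu)
d = 0.049 mm = 0.000049 m
rho_s - rho_w = 2676 - 1025 = 1651
Numerator = 1651 * 9.81 * (0.000049)^2 = 0.000038887340
Denominator = 18 * 1025 * 1e-6 = 0.018450
w = 0.002108 m/s

0.002108


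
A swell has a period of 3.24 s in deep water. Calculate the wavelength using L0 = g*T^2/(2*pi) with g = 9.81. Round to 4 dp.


L0 = g * T^2 / (2 * pi)
L0 = 9.81 * 3.24^2 / (2 * pi)
L0 = 9.81 * 10.4976 / 6.28319
L0 = 102.9815 / 6.28319
L0 = 16.3900 m

16.3900


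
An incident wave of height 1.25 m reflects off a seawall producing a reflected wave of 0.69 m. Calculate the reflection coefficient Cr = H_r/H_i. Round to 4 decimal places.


Cr = H_r / H_i
Cr = 0.69 / 1.25
Cr = 0.5520

0.5520


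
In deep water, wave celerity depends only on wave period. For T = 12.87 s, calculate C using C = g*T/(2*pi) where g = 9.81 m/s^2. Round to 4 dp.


We use the deep-water celerity formula:
C = g * T / (2 * pi)
C = 9.81 * 12.87 / (2 * 3.14159...)
C = 126.254700 / 6.283185
C = 20.0941 m/s

20.0941


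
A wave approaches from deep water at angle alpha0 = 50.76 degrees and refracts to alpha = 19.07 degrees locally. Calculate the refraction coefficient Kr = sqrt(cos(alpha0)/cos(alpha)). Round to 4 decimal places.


Kr = sqrt(cos(alpha0) / cos(alpha))
cos(50.76) = 0.632570
cos(19.07) = 0.945120
Kr = sqrt(0.632570 / 0.945120)
Kr = sqrt(0.669301)
Kr = 0.8181

0.8181


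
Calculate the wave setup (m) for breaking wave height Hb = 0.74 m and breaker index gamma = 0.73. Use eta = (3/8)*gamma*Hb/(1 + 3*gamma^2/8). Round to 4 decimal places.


eta = (3/8) * gamma * Hb / (1 + 3*gamma^2/8)
Numerator = (3/8) * 0.73 * 0.74 = 0.202575
Denominator = 1 + 3*0.73^2/8 = 1 + 0.199838 = 1.199838
eta = 0.202575 / 1.199838
eta = 0.1688 m

0.1688
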